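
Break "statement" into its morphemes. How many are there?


Word: "statement"
Morphemes: state | -ment
Each morpheme carries meaning
= 2 morphemes


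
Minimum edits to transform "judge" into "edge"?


Word 1: "judge" (length 5)
Word 2: "edge" (length 4)
One optimal edit sequence (insert/delete/substitute each cost 1):
  1. delete 'j'  (+1)
  2. substitute 'u' -> 'e'  (+1)
  3. keep 'd'
  4. keep 'g'
  5. keep 'e'
Total edit operations: 2
Edit distance = 2


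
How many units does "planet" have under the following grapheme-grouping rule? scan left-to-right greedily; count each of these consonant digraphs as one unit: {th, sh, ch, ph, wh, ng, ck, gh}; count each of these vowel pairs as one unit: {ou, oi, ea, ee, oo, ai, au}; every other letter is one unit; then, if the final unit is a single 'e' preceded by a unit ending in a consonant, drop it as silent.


Word: "planet" (6 letters)
Left-to-right scan:
  (1) 'p' (letter)
  (2) 'l' (letter)
  (3) 'a' (letter)
  (4) 'n' (letter)
  (5) 'e' (letter)
  (6) 't' (letter)
Units from scan: 6
Sound units = 6 units


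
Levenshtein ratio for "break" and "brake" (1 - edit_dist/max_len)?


Word 1: "break" (length 5)
Word 2: "brake" (length 5)
One optimal edit sequence:
  1. keep 'b'
  2. keep 'r'
  3. delete 'e'  (+1)
  4. keep 'a'
  5. keep 'k'
  6. insert 'e'  (+1)
Edit distance = 2
Max length = max(5, 5) = 5
Similarity = 1 - 2/5
= 0.6000


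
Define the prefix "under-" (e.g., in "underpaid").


Prefix: under-
As in: underpaid -> under- + paid
Meaning = insufficient


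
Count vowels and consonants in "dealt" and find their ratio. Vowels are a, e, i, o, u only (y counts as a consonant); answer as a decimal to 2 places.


Word: "dealt"
Vowels (a,e,i,o,u): 2
Consonants: 3
Ratio = 2/3
= 0.67


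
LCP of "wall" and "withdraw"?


Word 1: "wall"
Word 2: "withdraw"
Comparing from start:
  Pos 0: 'w' == 'w'
  Pos 1: 'a' != 'i' (stop)
LCP = "w" (length 1)


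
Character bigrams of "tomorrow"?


Word: "tomorrow" (length 8)
Number of bigrams = 8 - 2 + 1 = 7
  Position 0: "to"
  Position 1: "om"
  Position 2: "mo"
  Position 3: "or"
  Position 4: "rr"
  Position 5: "ro"
  Position 6: "ow"
Bigrams = "to", "om", "mo", "or", "rr", "ro", "ow"


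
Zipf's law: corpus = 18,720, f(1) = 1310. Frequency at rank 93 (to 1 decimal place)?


Zipf's law: f(r) = f(1) / r
f(1) = 1310
f(93) = 1310 / 93
= 14.1 occurrences


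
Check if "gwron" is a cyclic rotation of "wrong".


Word: "wrong", Candidate: "gwron"
Method: check if candidate is substring of word+word
"wrongwrong" contains "gwron"? Yes
Is rotation = Yes


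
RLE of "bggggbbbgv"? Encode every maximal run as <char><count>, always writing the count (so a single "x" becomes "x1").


String: "bggggbbbgv"
Scanning for consecutive runs:
  'b' x 1
  'g' x 4
  'b' x 3
  'g' x 1
  'v' x 1
RLE = "b1g4b3g1v1"


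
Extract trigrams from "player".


Word: "player" (length 6)
Number of trigrams = 6 - 3 + 1 = 4
  Position 0: "pla"
  Position 1: "lay"
  Position 2: "aye"
  Position 3: "yer"
Trigrams = "pla", "lay", "aye", "yer"


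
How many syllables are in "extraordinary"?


Word: "extraordinary"
Syllable breakdown: ex / traor / di / nar / y
Counting: 5 parts
= 5 syllables


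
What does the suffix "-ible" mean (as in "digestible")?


Suffix: -ible
As in: digestible -> digest + -ible
Meaning = capable of


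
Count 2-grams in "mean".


Word: "mean" (length 4)
Number of 2-grams = length - 2 + 1 = 4 - 2 + 1
= 3


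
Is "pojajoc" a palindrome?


Word: "pojajoc"
Reversed: "cojajop"
Forward == Backward? pojajoc != cojajop
Palindrome = No


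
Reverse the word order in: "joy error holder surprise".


Original: "joy error holder surprise"
Words (1..n): joy | error | holder | surprise
Reversed (n..1): surprise | holder | error | joy
Result = "surprise holder error joy"


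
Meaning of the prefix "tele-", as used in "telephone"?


Prefix: tele-
As in: telephone -> tele- + phone
Meaning = distant


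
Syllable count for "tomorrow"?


Word: "tomorrow"
Syllable breakdown: to / mor / row
Counting: 3 parts
= 3 syllables


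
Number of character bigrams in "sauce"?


Word: "sauce" (length 5)
Number of 2-grams = length - 2 + 1 = 5 - 2 + 1
= 4


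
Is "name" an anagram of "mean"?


Word 1: "mean" → sorted: aemn
Word 2: "name" → sorted: aemn
Same letters? aemn == aemn
Anagram = Yes


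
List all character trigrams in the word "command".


Word: "command" (length 7)
Number of trigrams = 7 - 3 + 1 = 5
  Position 0: "com"
  Position 1: "omm"
  Position 2: "mma"
  Position 3: "man"
  Position 4: "and"
Trigrams = "com", "omm", "mma", "man", "and"


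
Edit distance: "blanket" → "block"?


Word 1: "blanket" (length 7)
Word 2: "block" (length 5)
One optimal edit sequence (insert/delete/substitute each cost 1):
  1. keep 'b'
  2. keep 'l'
  3. substitute 'a' -> 'o'  (+1)
  4. substitute 'n' -> 'c'  (+1)
  5. keep 'k'
  6. delete 'e'  (+1)
  7. delete 't'  (+1)
Total edit operations: 4
Edit distance = 4


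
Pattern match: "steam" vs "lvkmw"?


Pattern of "steam": [0, 1, 2, 3, 4]
Pattern of "lvkmw": [0, 1, 2, 3, 4]
Patterns match
Same pattern = Yes


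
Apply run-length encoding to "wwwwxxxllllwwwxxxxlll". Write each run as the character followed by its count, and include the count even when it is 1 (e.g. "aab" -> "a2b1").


String: "wwwwxxxllllwwwxxxxlll"
Scanning for consecutive runs:
  'w' x 4
  'x' x 3
  'l' x 4
  'w' x 3
  'x' x 4
  'l' x 3
RLE = "w4x3l4w3x4l3"


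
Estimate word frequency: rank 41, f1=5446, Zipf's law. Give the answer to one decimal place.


Zipf's law: f(r) = f(1) / r
f(1) = 5446
f(41) = 5446 / 41
= 132.8 occurrences


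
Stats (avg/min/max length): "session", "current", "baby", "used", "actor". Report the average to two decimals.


Lengths: "session"=7, "current"=7, "baby"=4, "used"=4, "actor"=5
Sum = 27, Count = 5
Average = 27/5 = 5.40
= avg=5.40, min=4, max=7


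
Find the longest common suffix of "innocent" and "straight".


Word 1: "innocent"
Word 2: "straight"
Comparing from end:
  Pos -1: 't' == 't'
  Pos -2: 'n' != 'h' (stop)
LCS = "t" (length 1)


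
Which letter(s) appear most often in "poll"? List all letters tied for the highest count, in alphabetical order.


Word: "poll"
Letter counts:
  'l': 2
  'o': 1
  'p': 1
Maximum count = 2
Most frequent = 'l' (2 times each)


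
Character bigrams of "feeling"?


Word: "feeling" (length 7)
Number of bigrams = 7 - 2 + 1 = 6
  Position 0: "fe"
  Position 1: "ee"
  Position 2: "el"
  Position 3: "li"
  Position 4: "in"
  Position 5: "ng"
Bigrams = "fe", "ee", "el", "li", "in", "ng"


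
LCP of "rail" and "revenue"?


Word 1: "rail"
Word 2: "revenue"
Comparing from start:
  Pos 0: 'r' == 'r'
  Pos 1: 'a' != 'e' (stop)
LCP = "r" (length 1)


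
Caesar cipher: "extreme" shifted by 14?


Word: "extreme"
Shift: 14
Each letter → (letter + shift) mod 26:
  'e' (4) + 14 = 18 → 's'
  'x' (23) + 14 = 11 → 'l'
  't' (19) + 14 = 7 → 'h'
  'r' (17) + 14 = 5 → 'f'
  'e' (4) + 14 = 18 → 's'
  'm' (12) + 14 = 0 → 'a'
  'e' (4) + 14 = 18 → 's'
Result = "slhfsas"


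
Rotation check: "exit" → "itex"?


Word: "exit", Candidate: "itex"
Method: check if candidate is substring of word+word
"exitexit" contains "itex"? Yes
Is rotation = Yes


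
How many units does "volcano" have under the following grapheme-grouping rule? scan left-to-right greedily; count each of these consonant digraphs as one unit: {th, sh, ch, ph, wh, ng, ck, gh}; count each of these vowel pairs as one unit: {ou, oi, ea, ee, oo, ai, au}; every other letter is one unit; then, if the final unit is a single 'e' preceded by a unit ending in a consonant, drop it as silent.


Word: "volcano" (7 letters)
Left-to-right scan:
  (1) 'v' (letter)
  (2) 'o' (letter)
  (3) 'l' (letter)
  (4) 'c' (letter)
  (5) 'a' (letter)
  (6) 'n' (letter)
  (7) 'o' (letter)
Units from scan: 7
Sound units = 7 units


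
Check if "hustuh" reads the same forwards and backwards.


Word: "hustuh"
Reversed: "hutsuh"
Forward == Backward? hustuh != hutsuh
Palindrome = No


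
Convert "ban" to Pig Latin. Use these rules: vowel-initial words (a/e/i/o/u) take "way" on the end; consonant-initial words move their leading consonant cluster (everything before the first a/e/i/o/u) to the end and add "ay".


Word: "ban"
Starts with consonant(s) → move to end, add 'ay'
Consonant cluster: "b"
Pig Latin = "anbay"


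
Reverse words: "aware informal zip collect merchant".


Original: "aware informal zip collect merchant"
Words (1..n): aware | informal | zip | collect | merchant
Reversed (n..1): merchant | collect | zip | informal | aware
Result = "merchant collect zip informal aware"


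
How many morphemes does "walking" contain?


Word: "walking"
Morphemes: walk | -ing
Each morpheme carries meaning
= 2 morphemes


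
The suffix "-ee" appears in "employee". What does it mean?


Suffix: -ee
As in: employee -> employ + -ee
Meaning = one who receives


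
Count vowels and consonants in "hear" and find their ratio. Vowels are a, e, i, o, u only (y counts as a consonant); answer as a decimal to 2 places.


Word: "hear"
Vowels (a,e,i,o,u): 2
Consonants: 2
Ratio = 2/2
= 1.00


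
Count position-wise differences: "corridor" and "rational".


Comparing character by character (same length = 8):
  Pos 0: 'c' vs 'r' !=
  Pos 1: 'o' vs 'a' !=
  Pos 2: 'r' vs 't' !=
  Pos 3: 'r' vs 'i' !=
  Pos 4: 'i' vs 'o' !=
  Pos 5: 'd' vs 'n' !=
  Pos 6: 'o' vs 'a' !=
  Pos 7: 'r' vs 'l' !=
Hamming distance = 8


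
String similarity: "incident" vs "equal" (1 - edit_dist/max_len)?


Word 1: "incident" (length 8)
Word 2: "equal" (length 5)
One optimal edit sequence:
  1. delete 'i'  (+1)
  2. delete 'n'  (+1)
  3. delete 'c'  (+1)
  4. substitute 'i' -> 'e'  (+1)
  5. substitute 'd' -> 'q'  (+1)
  6. substitute 'e' -> 'u'  (+1)
  7. substitute 'n' -> 'a'  (+1)
  8. substitute 't' -> 'l'  (+1)
Edit distance = 8
Max length = max(8, 5) = 8
Similarity = 1 - 8/8
= 0.0000


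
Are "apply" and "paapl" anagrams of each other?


Word 1: "apply" → sorted: alppy
Word 2: "paapl" → sorted: aalpp
Same letters? alppy != aalpp
Anagram = No


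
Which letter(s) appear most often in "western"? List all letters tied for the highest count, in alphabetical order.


Word: "western"
Letter counts:
  'e': 2
  'n': 1
  'r': 1
  's': 1
  't': 1
  'w': 1
Maximum count = 2
Most frequent = 'e' (2 times each)


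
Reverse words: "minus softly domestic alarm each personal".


Original: "minus softly domestic alarm each personal"
Words (1..n): minus | softly | domestic | alarm | each | personal
Reversed (n..1): personal | each | alarm | domestic | softly | minus
Result = "personal each alarm domestic softly minus"


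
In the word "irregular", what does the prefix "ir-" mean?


Prefix: ir-
As in: irregular -> ir- + regular
Meaning = not


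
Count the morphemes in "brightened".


Word: "brightened"
Morphemes: bright / -en / -ed
Each morpheme carries meaning
= 3 morphemes


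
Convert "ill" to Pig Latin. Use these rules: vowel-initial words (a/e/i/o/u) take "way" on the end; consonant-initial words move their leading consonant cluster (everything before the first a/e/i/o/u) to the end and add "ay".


Word: "ill"
Starts with vowel → add 'way'
Pig Latin = "illway"


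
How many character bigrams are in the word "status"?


Word: "status" (length 6)
Number of 2-grams = length - 2 + 1 = 6 - 2 + 1
= 5


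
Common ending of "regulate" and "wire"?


Word 1: "regulate"
Word 2: "wire"
Comparing from end:
  Pos -1: 'e' == 'e'
  Pos -2: 't' != 'r' (stop)
LCS = "e" (length 1)


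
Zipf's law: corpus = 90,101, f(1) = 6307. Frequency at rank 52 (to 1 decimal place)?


Zipf's law: f(r) = f(1) / r
f(1) = 6307
f(52) = 6307 / 52
= 121.3 occurrences


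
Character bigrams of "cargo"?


Word: "cargo" (length 5)
Number of bigrams = 5 - 2 + 1 = 4
  Position 0: "ca"
  Position 1: "ar"
  Position 2: "rg"
  Position 3: "go"
Bigrams = "ca", "ar", "rg", "go"


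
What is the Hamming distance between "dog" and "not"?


Comparing character by character (same length = 3):
  Pos 0: 'd' vs 'n' !=
  Pos 1: 'o' vs 'o' =
  Pos 2: 'g' vs 't' !=
Hamming distance = 2


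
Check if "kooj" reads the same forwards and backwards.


Word: "kooj"
Reversed: "jook"
Forward == Backward? kooj != jook
Palindrome = No


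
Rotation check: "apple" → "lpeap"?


Word: "apple", Candidate: "lpeap"
Method: check if candidate is substring of word+word
"appleapple" contains "lpeap"? No
Is rotation = No


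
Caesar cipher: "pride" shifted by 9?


Word: "pride"
Shift: 9
Each letter → (letter + shift) mod 26:
  'p' (15) + 9 = 24 → 'y'
  'r' (17) + 9 = 0 → 'a'
  'i' (8) + 9 = 17 → 'r'
  'd' (3) + 9 = 12 → 'm'
  'e' (4) + 9 = 13 → 'n'
Result = "yarmn"


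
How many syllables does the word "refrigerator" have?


Word: "refrigerator"
Syllable breakdown: re · frig · er · a · tor
Counting: 5 parts
= 5 syllables


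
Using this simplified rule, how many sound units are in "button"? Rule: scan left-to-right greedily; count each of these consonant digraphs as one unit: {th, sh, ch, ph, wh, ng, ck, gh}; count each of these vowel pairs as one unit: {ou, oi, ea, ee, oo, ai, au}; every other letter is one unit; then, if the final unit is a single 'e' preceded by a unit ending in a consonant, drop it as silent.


Word: "button" (6 letters)
Left-to-right scan:
  (1) 'b' (letter)
  (2) 'u' (letter)
  (3) 't' (letter)
  (4) 't' (letter)
  (5) 'o' (letter)
  (6) 'n' (letter)
Units from scan: 6
Sound units = 6 units


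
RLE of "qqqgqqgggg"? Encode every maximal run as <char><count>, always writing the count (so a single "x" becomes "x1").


String: "qqqgqqgggg"
Scanning for consecutive runs:
  'q' x 3
  'g' x 1
  'q' x 2
  'g' x 4
RLE = "q3g1q2g4"


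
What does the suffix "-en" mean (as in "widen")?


Suffix: -en
Example: widen = wide + -en, with a spelling change
Meaning = to make / become


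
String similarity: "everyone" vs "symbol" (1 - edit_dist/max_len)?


Word 1: "everyone" (length 8)
Word 2: "symbol" (length 6)
One optimal edit sequence:
  1. delete 'e'  (+1)
  2. substitute 'v' -> 's'  (+1)
  3. substitute 'e' -> 'y'  (+1)
  4. substitute 'r' -> 'm'  (+1)
  5. substitute 'y' -> 'b'  (+1)
  6. keep 'o'
  7. delete 'n'  (+1)
  8. substitute 'e' -> 'l'  (+1)
Edit distance = 7
Max length = max(8, 6) = 8
Similarity = 1 - 7/8
= 0.1250


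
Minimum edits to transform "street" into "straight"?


Word 1: "street" (length 6)
Word 2: "straight" (length 8)
One optimal edit sequence (insert/delete/substitute each cost 1):
  1. keep 's'
  2. keep 't'
  3. keep 'r'
  4. insert 'a'  (+1)
  5. insert 'i'  (+1)
  6. substitute 'e' -> 'g'  (+1)
  7. substitute 'e' -> 'h'  (+1)
  8. keep 't'
Total edit operations: 4
Edit distance = 4


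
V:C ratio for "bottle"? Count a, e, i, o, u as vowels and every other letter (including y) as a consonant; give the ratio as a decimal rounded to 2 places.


Word: "bottle"
Vowels (a,e,i,o,u): 2
Consonants: 4
Ratio = 2/4
= 0.50


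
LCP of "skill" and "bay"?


Word 1: "skill"
Word 2: "bay"
Comparing from start:
  Pos 0: 's' != 'b' (stop)
LCP = "" (length 0)


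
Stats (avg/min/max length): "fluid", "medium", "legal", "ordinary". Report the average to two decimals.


Lengths: "fluid"=5, "medium"=6, "legal"=5, "ordinary"=8
Sum = 24, Count = 4
Average = 24/4 = 6.00
= avg=6.00, min=5, max=8


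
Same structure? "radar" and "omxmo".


Pattern of "radar": [0, 1, 2, 1, 0]
Pattern of "omxmo": [0, 1, 2, 1, 0]
Patterns match
Same pattern = Yes


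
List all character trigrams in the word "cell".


Word: "cell" (length 4)
Number of trigrams = 4 - 3 + 1 = 2
  Position 0: "cel"
  Position 1: "ell"
Trigrams = "cel", "ell"


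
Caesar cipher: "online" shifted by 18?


Word: "online"
Shift: 18
Each letter → (letter + shift) mod 26:
  'o' (14) + 18 = 6 → 'g'
  'n' (13) + 18 = 5 → 'f'
  'l' (11) + 18 = 3 → 'd'
  'i' (8) + 18 = 0 → 'a'
  'n' (13) + 18 = 5 → 'f'
  'e' (4) + 18 = 22 → 'w'
Result = "gfdafw"


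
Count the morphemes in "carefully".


Word: "carefully"
Morphemes: care + -ful + -ly
Each morpheme carries meaning
= 3 morphemes


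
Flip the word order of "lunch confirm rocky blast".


Original: "lunch confirm rocky blast"
Words (1..n): lunch | confirm | rocky | blast
Reversed (n..1): blast | rocky | confirm | lunch
Result = "blast rocky confirm lunch"


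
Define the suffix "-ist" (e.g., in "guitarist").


Suffix: -ist
As in: guitarist -> guitar + -ist
Meaning = one who practices


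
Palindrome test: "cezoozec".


Word: "cezoozec"
Reversed: "cezoozec"
Forward == Backward? cezoozec == cezoozec
Palindrome = Yes


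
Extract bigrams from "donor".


Word: "donor" (length 5)
Number of bigrams = 5 - 2 + 1 = 4
  Position 0: "do"
  Position 1: "on"
  Position 2: "no"
  Position 3: "or"
Bigrams = "do", "on", "no", "or"


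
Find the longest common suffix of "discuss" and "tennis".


Word 1: "discuss"
Word 2: "tennis"
Comparing from end:
  Pos -1: 's' == 's'
  Pos -2: 's' != 'i' (stop)
LCS = "s" (length 1)


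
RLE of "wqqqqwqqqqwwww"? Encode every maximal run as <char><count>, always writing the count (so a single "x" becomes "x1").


String: "wqqqqwqqqqwwww"
Scanning for consecutive runs:
  'w' x 1
  'q' x 4
  'w' x 1
  'q' x 4
  'w' x 4
RLE = "w1q4w1q4w4"


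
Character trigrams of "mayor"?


Word: "mayor" (length 5)
Number of trigrams = 5 - 3 + 1 = 3
  Position 0: "may"
  Position 1: "ayo"
  Position 2: "yor"
Trigrams = "may", "ayo", "yor"


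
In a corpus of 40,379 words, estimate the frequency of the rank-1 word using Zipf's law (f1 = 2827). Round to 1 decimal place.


Zipf's law: f(r) = f(1) / r
f(1) = 2827
f(1) = 2827 / 1
= 2827.0 occurrences


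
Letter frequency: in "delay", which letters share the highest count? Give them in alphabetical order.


Word: "delay"
Letter counts:
  'a': 1
  'd': 1
  'e': 1
  'l': 1
  'y': 1
Maximum count = 1
Most frequent = 'a', 'd', 'e', 'l', 'y' (1 time each)


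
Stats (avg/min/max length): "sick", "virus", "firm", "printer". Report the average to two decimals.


Lengths: "sick"=4, "virus"=5, "firm"=4, "printer"=7
Sum = 20, Count = 4
Average = 20/4 = 5.00
= avg=5.00, min=4, max=7


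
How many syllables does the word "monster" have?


Word: "monster"
Syllable breakdown: mon / ster
Counting: 2 parts
= 2 syllables


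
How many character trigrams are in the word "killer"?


Word: "killer" (length 6)
Number of 3-grams = length - 3 + 1 = 6 - 3 + 1
= 4


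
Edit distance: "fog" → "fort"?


Word 1: "fog" (length 3)
Word 2: "fort" (length 4)
One optimal edit sequence (insert/delete/substitute each cost 1):
  1. keep 'f'
  2. keep 'o'
  3. insert 'r'  (+1)
  4. substitute 'g' -> 't'  (+1)
Total edit operations: 2
Edit distance = 2


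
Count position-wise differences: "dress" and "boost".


Comparing character by character (same length = 5):
  Pos 0: 'd' vs 'b' !=
  Pos 1: 'r' vs 'o' !=
  Pos 2: 'e' vs 'o' !=
  Pos 3: 's' vs 's' =
  Pos 4: 's' vs 't' !=
Hamming distance = 4


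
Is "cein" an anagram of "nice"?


Word 1: "nice" → sorted: cein
Word 2: "cein" → sorted: cein
Same letters? cein == cein
Anagram = Yes


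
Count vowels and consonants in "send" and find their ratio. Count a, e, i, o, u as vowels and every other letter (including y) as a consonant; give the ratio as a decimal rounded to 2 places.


Word: "send"
Vowels (a,e,i,o,u): 1
Consonants: 3
Ratio = 1/3
= 0.33


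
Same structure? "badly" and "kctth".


Pattern of "badly": [0, 1, 2, 3, 4]
Pattern of "kctth": [0, 1, 2, 2, 3]
Patterns do not match
Same pattern = No


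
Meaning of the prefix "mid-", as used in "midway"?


Prefix: mid-
Example: midway = mid- + way
Meaning = middle


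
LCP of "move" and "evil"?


Word 1: "move"
Word 2: "evil"
Comparing from start:
  Pos 0: 'm' != 'e' (stop)
LCP = "" (length 0)


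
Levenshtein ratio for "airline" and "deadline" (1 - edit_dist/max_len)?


Word 1: "airline" (length 7)
Word 2: "deadline" (length 8)
One optimal edit sequence:
  1. insert 'd'  (+1)
  2. substitute 'a' -> 'e'  (+1)
  3. substitute 'i' -> 'a'  (+1)
  4. substitute 'r' -> 'd'  (+1)
  5. keep 'l'
  6. keep 'i'
  7. keep 'n'
  8. keep 'e'
Edit distance = 4
Max length = max(7, 8) = 8
Similarity = 1 - 4/8
= 0.5000


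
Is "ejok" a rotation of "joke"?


Word: "joke", Candidate: "ejok"
Method: check if candidate is substring of word+word
"jokejoke" contains "ejok"? Yes
Is rotation = Yes


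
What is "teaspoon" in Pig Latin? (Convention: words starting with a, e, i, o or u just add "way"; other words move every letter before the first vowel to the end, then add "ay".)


Word: "teaspoon"
Starts with consonant(s) → move to end, add 'ay'
Consonant cluster: "t"
Pig Latin = "easpoontay"


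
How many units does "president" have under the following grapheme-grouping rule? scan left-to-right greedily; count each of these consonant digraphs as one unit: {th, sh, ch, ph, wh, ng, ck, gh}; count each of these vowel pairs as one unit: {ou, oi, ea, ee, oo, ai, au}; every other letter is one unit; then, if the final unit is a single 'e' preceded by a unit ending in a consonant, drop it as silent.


Word: "president" (9 letters)
Left-to-right scan:
  [1] 'p' (letter)
  [2] 'r' (letter)
  [3] 'e' (letter)
  [4] 's' (letter)
  [5] 'i' (letter)
  [6] 'd' (letter)
  [7] 'e' (letter)
  [8] 'n' (letter)
  [9] 't' (letter)
Units from scan: 9
Sound units = 9 units


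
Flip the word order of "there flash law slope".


Original: "there flash law slope"
Words (1..n): there | flash | law | slope
Reversed (n..1): slope | law | flash | there
Result = "slope law flash there"


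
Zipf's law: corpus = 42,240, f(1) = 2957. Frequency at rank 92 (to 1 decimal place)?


Zipf's law: f(r) = f(1) / r
f(1) = 2957
f(92) = 2957 / 92
= 32.1 occurrences


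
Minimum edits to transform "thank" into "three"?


Word 1: "thank" (length 5)
Word 2: "three" (length 5)
One optimal edit sequence (insert/delete/substitute each cost 1):
  1. keep 't'
  2. keep 'h'
  3. substitute 'a' -> 'r'  (+1)
  4. substitute 'n' -> 'e'  (+1)
  5. substitute 'k' -> 'e'  (+1)
Total edit operations: 3
Edit distance = 3


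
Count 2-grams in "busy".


Word: "busy" (length 4)
Number of 2-grams = length - 2 + 1 = 4 - 2 + 1
= 3


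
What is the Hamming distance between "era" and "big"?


Comparing character by character (same length = 3):
  Pos 0: 'e' vs 'b' !=
  Pos 1: 'r' vs 'i' !=
  Pos 2: 'a' vs 'g' !=
Hamming distance = 3


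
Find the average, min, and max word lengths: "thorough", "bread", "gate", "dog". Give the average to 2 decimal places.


Lengths: "thorough"=8, "bread"=5, "gate"=4, "dog"=3
Sum = 20, Count = 4
Average = 20/4 = 5.00
= avg=5.00, min=3, max=8


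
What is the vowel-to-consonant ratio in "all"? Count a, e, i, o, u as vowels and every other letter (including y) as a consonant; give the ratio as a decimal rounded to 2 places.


Word: "all"
Vowels (a,e,i,o,u): 1
Consonants: 2
Ratio = 1/2
= 0.50


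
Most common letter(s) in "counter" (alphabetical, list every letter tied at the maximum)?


Word: "counter"
Letter counts:
  'c': 1
  'e': 1
  'n': 1
  'o': 1
  'r': 1
  't': 1
  'u': 1
Maximum count = 1
Most frequent = 'c', 'e', 'n', 'o', 'r', 't', 'u' (1 time each)


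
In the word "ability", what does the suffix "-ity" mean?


Suffix: -ity
As in: ability -> able + -ity, with a spelling change
Meaning = quality of


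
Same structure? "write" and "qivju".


Pattern of "write": [0, 1, 2, 3, 4]
Pattern of "qivju": [0, 1, 2, 3, 4]
Patterns match
Same pattern = Yes


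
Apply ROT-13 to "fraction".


Word: "fraction"
Shift: 13
Each letter → (letter + shift) mod 26:
  'f' (5) + 13 = 18 → 's'
  'r' (17) + 13 = 4 → 'e'
  'a' (0) + 13 = 13 → 'n'
  'c' (2) + 13 = 15 → 'p'
  't' (19) + 13 = 6 → 'g'
  'i' (8) + 13 = 21 → 'v'
  'o' (14) + 13 = 1 → 'b'
  'n' (13) + 13 = 0 → 'a'
Result = "senpgvba"


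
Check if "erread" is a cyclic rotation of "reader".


Word: "reader", Candidate: "erread"
Method: check if candidate is substring of word+word
"readerreader" contains "erread"? Yes
Is rotation = Yes


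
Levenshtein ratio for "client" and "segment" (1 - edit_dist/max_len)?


Word 1: "client" (length 6)
Word 2: "segment" (length 7)
One optimal edit sequence:
  1. insert 's'  (+1)
  2. substitute 'c' -> 'e'  (+1)
  3. substitute 'l' -> 'g'  (+1)
  4. substitute 'i' -> 'm'  (+1)
  5. keep 'e'
  6. keep 'n'
  7. keep 't'
Edit distance = 4
Max length = max(6, 7) = 7
Similarity = 1 - 4/7
= 0.4286


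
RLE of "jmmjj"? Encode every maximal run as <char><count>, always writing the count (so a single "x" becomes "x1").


String: "jmmjj"
Scanning for consecutive runs:
  'j' x 1
  'm' x 2
  'j' x 2
RLE = "j1m2j2"


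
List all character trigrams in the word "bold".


Word: "bold" (length 4)
Number of trigrams = 4 - 3 + 1 = 2
  Position 0: "bol"
  Position 1: "old"
Trigrams = "bol", "old"


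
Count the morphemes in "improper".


Word: "improper"
Morphemes: im- | proper
Each morpheme carries meaning
= 2 morphemes


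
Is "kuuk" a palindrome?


Word: "kuuk"
Reversed: "kuuk"
Forward == Backward? kuuk == kuuk
Palindrome = Yes


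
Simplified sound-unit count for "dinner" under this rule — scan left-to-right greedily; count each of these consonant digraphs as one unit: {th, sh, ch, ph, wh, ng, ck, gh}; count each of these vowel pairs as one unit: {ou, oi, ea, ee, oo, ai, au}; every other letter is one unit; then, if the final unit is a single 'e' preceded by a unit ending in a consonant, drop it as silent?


Word: "dinner" (6 letters)
Left-to-right scan:
  (1) 'd' (letter)
  (2) 'i' (letter)
  (3) 'n' (letter)
  (4) 'n' (letter)
  (5) 'e' (letter)
  (6) 'r' (letter)
Units from scan: 6
Sound units = 6 units


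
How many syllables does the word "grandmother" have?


Word: "grandmother"
Syllable breakdown: grand · moth · er
Counting: 3 parts
= 3 syllables


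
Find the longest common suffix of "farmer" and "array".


Word 1: "farmer"
Word 2: "array"
Comparing from end:
  Pos -1: 'r' != 'y' (stop)
LCS = "" (length 0)


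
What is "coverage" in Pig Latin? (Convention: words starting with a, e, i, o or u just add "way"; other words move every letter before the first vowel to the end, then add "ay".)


Word: "coverage"
Starts with consonant(s) → move to end, add 'ay'
Consonant cluster: "c"
Pig Latin = "overagecay"


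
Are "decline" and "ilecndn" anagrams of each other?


Word 1: "decline" → sorted: cdeeiln
Word 2: "ilecndn" → sorted: cdeilnn
Same letters? cdeeiln != cdeilnn
Anagram = No


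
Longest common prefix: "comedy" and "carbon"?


Word 1: "comedy"
Word 2: "carbon"
Comparing from start:
  Pos 0: 'c' == 'c'
  Pos 1: 'o' != 'a' (stop)
LCP = "c" (length 1)


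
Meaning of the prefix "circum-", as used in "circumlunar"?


Prefix: circum-
As in: circumlunar -> circum- + lunar
Meaning = around


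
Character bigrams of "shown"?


Word: "shown" (length 5)
Number of bigrams = 5 - 2 + 1 = 4
  Position 0: "sh"
  Position 1: "ho"
  Position 2: "ow"
  Position 3: "wn"
Bigrams = "sh", "ho", "ow", "wn"


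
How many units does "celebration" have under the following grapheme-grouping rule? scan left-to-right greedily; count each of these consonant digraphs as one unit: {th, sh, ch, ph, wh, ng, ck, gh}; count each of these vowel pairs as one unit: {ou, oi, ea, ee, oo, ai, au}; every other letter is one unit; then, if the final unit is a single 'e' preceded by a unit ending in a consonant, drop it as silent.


Word: "celebration" (11 letters)
Left-to-right scan:
  1. 'c' (letter)
  2. 'e' (letter)
  3. 'l' (letter)
  4. 'e' (letter)
  5. 'b' (letter)
  6. 'r' (letter)
  7. 'a' (letter)
  8. 't' (letter)
  9. 'i' (letter)
  10. 'o' (letter)
  11. 'n' (letter)
Units from scan: 11
Sound units = 11 units


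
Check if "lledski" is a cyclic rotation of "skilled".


Word: "skilled", Candidate: "lledski"
Method: check if candidate is substring of word+word
"skilledskilled" contains "lledski"? Yes
Is rotation = Yes


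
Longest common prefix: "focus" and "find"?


Word 1: "focus"
Word 2: "find"
Comparing from start:
  Pos 0: 'f' == 'f'
  Pos 1: 'o' != 'i' (stop)
LCP = "f" (length 1)


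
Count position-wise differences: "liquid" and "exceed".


Comparing character by character (same length = 6):
  Pos 0: 'l' vs 'e' !=
  Pos 1: 'i' vs 'x' !=
  Pos 2: 'q' vs 'c' !=
  Pos 3: 'u' vs 'e' !=
  Pos 4: 'i' vs 'e' !=
  Pos 5: 'd' vs 'd' =
Hamming distance = 5


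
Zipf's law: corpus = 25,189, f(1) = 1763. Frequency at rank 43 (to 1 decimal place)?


Zipf's law: f(r) = f(1) / r
f(1) = 1763
f(43) = 1763 / 43
= 41.0 occurrences


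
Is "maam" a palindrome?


Word: "maam"
Reversed: "maam"
Forward == Backward? maam == maam
Palindrome = Yes


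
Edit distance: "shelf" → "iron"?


Word 1: "shelf" (length 5)
Word 2: "iron" (length 4)
One optimal edit sequence (insert/delete/substitute each cost 1):
  1. delete 's'  (+1)
  2. substitute 'h' -> 'i'  (+1)
  3. substitute 'e' -> 'r'  (+1)
  4. substitute 'l' -> 'o'  (+1)
  5. substitute 'f' -> 'n'  (+1)
Total edit operations: 5
Edit distance = 5


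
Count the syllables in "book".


Word: "book"
Syllable breakdown: book
Counting: 1 part
= 1 syllable


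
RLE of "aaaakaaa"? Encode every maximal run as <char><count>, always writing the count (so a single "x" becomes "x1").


String: "aaaakaaa"
Scanning for consecutive runs:
  'a' x 4
  'k' x 1
  'a' x 3
RLE = "a4k1a3"


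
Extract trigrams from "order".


Word: "order" (length 5)
Number of trigrams = 5 - 3 + 1 = 3
  Position 0: "ord"
  Position 1: "rde"
  Position 2: "der"
Trigrams = "ord", "rde", "der"


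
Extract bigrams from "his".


Word: "his" (length 3)
Number of bigrams = 3 - 2 + 1 = 2
  Position 0: "hi"
  Position 1: "is"
Bigrams = "hi", "is"


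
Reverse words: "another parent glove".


Original: "another parent glove"
Words (1..n): another | parent | glove
Reversed (n..1): glove | parent | another
Result = "glove parent another"


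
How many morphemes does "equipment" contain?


Word: "equipment"
Morphemes: equip + -ment
Each morpheme carries meaning
= 2 morphemes


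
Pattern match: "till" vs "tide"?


Pattern of "till": [0, 1, 2, 2]
Pattern of "tide": [0, 1, 2, 3]
Patterns do not match
Same pattern = No


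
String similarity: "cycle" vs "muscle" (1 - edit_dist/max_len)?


Word 1: "cycle" (length 5)
Word 2: "muscle" (length 6)
One optimal edit sequence:
  1. insert 'm'  (+1)
  2. substitute 'c' -> 'u'  (+1)
  3. substitute 'y' -> 's'  (+1)
  4. keep 'c'
  5. keep 'l'
  6. keep 'e'
Edit distance = 3
Max length = max(5, 6) = 6
Similarity = 1 - 3/6
= 0.5000


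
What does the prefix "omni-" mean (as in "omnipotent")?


Prefix: omni-
Example: omnipotent = omni- + potent
Meaning = all


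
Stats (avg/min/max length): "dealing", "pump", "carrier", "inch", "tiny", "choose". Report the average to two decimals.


Lengths: "dealing"=7, "pump"=4, "carrier"=7, "inch"=4, "tiny"=4, "choose"=6
Sum = 32, Count = 6
Average = 32/6 = 5.33
= avg=5.33, min=4, max=7


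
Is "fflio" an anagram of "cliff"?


Word 1: "cliff" → sorted: cffil
Word 2: "fflio" → sorted: ffilo
Same letters? cffil != ffilo
Anagram = No


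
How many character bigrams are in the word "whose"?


Word: "whose" (length 5)
Number of 2-grams = length - 2 + 1 = 5 - 2 + 1
= 4


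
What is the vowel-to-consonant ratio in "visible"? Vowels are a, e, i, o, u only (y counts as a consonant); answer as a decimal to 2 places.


Word: "visible"
Vowels (a,e,i,o,u): 3
Consonants: 4
Ratio = 3/4
= 0.75


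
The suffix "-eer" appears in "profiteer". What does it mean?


Suffix: -eer
Example: profiteer = profit + -eer
Meaning = one who is concerned with


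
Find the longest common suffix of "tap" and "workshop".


Word 1: "tap"
Word 2: "workshop"
Comparing from end:
  Pos -1: 'p' == 'p'
  Pos -2: 'a' != 'o' (stop)
LCS = "p" (length 1)


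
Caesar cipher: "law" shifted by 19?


Word: "law"
Shift: 19
Each letter → (letter + shift) mod 26:
  'l' (11) + 19 = 4 → 'e'
  'a' (0) + 19 = 19 → 't'
  'w' (22) + 19 = 15 → 'p'
Result = "etp"


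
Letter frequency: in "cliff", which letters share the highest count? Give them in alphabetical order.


Word: "cliff"
Letter counts:
  'c': 1
  'f': 2
  'i': 1
  'l': 1
Maximum count = 2
Most frequent = 'f' (2 times each)


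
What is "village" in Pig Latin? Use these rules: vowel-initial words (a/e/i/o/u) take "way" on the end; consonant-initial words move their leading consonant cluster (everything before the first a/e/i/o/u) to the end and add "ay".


Word: "village"
Starts with consonant(s) → move to end, add 'ay'
Consonant cluster: "v"
Pig Latin = "illagevay"


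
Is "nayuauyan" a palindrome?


Word: "nayuauyan"
Reversed: "nayuauyan"
Forward == Backward? nayuauyan == nayuauyan
Palindrome = Yes


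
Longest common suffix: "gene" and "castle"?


Word 1: "gene"
Word 2: "castle"
Comparing from end:
  Pos -1: 'e' == 'e'
  Pos -2: 'n' != 'l' (stop)
LCS = "e" (length 1)


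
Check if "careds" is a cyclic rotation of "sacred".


Word: "sacred", Candidate: "careds"
Method: check if candidate is substring of word+word
"sacredsacred" contains "careds"? No
Is rotation = No


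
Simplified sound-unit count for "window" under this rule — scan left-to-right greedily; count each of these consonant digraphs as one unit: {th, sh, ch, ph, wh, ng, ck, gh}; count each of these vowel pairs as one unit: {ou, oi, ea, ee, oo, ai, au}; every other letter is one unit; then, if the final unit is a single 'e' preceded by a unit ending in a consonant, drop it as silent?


Word: "window" (6 letters)
Left-to-right scan:
  [1] 'w' (letter)
  [2] 'i' (letter)
  [3] 'n' (letter)
  [4] 'd' (letter)
  [5] 'o' (letter)
  [6] 'w' (letter)
Units from scan: 6
Sound units = 6 units


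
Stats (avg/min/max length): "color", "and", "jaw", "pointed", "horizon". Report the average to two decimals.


Lengths: "color"=5, "and"=3, "jaw"=3, "pointed"=7, "horizon"=7
Sum = 25, Count = 5
Average = 25/5 = 5.00
= avg=5.00, min=3, max=7


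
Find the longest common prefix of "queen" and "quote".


Word 1: "queen"
Word 2: "quote"
Comparing from start:
  Pos 0: 'q' == 'q'
  Pos 1: 'u' == 'u'
  Pos 2: 'e' != 'o' (stop)
LCP = "qu" (length 2)


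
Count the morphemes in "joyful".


Word: "joyful"
Morphemes: joy | -ful
Each morpheme carries meaning
= 2 morphemes


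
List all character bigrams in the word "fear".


Word: "fear" (length 4)
Number of bigrams = 4 - 2 + 1 = 3
  Position 0: "fe"
  Position 1: "ea"
  Position 2: "ar"
Bigrams = "fe", "ea", "ar"


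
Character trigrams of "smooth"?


Word: "smooth" (length 6)
Number of trigrams = 6 - 3 + 1 = 4
  Position 0: "smo"
  Position 1: "moo"
  Position 2: "oot"
  Position 3: "oth"
Trigrams = "smo", "moo", "oot", "oth"


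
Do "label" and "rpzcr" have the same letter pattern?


Pattern of "label": [0, 1, 2, 3, 0]
Pattern of "rpzcr": [0, 1, 2, 3, 0]
Patterns match
Same pattern = Yes


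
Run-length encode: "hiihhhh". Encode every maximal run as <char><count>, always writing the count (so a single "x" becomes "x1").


String: "hiihhhh"
Scanning for consecutive runs:
  'h' x 1
  'i' x 2
  'h' x 4
RLE = "h1i2h4"


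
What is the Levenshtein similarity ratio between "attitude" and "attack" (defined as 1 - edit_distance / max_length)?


Word 1: "attitude" (length 8)
Word 2: "attack" (length 6)
One optimal edit sequence:
  1. keep 'a'
  2. delete 't'  (+1)
  3. keep 't'
  4. delete 'i'  (+1)
  5. keep 't'
  6. substitute 'u' -> 'a'  (+1)
  7. substitute 'd' -> 'c'  (+1)
  8. substitute 'e' -> 'k'  (+1)
Edit distance = 5
Max length = max(8, 6) = 8
Similarity = 1 - 5/8
= 0.3750


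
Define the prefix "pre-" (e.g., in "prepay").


Prefix: pre-
As in: prepay -> pre- + pay
Meaning = before


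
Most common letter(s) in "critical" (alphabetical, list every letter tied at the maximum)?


Word: "critical"
Letter counts:
  'a': 1
  'c': 2
  'i': 2
  'l': 1
  'r': 1
  't': 1
Maximum count = 2
Most frequent = 'c', 'i' (2 times each)


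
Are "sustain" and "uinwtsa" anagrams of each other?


Word 1: "sustain" → sorted: ainsstu
Word 2: "uinwtsa" → sorted: ainstuw
Same letters? ainsstu != ainstuw
Anagram = No


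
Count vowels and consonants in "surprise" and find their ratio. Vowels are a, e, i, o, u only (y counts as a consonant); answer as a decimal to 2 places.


Word: "surprise"
Vowels (a,e,i,o,u): 3
Consonants: 5
Ratio = 3/5
= 0.60


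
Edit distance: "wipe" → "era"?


Word 1: "wipe" (length 4)
Word 2: "era" (length 3)
One optimal edit sequence (insert/delete/substitute each cost 1):
  1. delete 'w'  (+1)
  2. substitute 'i' -> 'e'  (+1)
  3. substitute 'p' -> 'r'  (+1)
  4. substitute 'e' -> 'a'  (+1)
Total edit operations: 4
Edit distance = 4


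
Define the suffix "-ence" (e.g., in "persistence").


Suffix: -ence
As in: persistence -> persist + -ence
Meaning = state of


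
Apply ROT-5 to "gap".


Word: "gap"
Shift: 5
Each letter → (letter + shift) mod 26:
  'g' (6) + 5 = 11 → 'l'
  'a' (0) + 5 = 5 → 'f'
  'p' (15) + 5 = 20 → 'u'
Result = "lfu"


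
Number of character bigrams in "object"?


Word: "object" (length 6)
Number of 2-grams = length - 2 + 1 = 6 - 2 + 1
= 5


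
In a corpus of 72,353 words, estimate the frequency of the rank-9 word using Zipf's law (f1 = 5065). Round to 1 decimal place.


Zipf's law: f(r) = f(1) / r
f(1) = 5065
f(9) = 5065 / 9
= 562.8 occurrences


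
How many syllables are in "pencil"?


Word: "pencil"
Syllable breakdown: pen-cil
Counting: 2 parts
= 2 syllables


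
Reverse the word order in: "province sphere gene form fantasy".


Original: "province sphere gene form fantasy"
Words (1..n): province | sphere | gene | form | fantasy
Reversed (n..1): fantasy | form | gene | sphere | province
Result = "fantasy form gene sphere province"


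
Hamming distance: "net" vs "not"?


Comparing character by character (same length = 3):
  Pos 0: 'n' vs 'n' =
  Pos 1: 'e' vs 'o' !=
  Pos 2: 't' vs 't' =
Hamming distance = 1


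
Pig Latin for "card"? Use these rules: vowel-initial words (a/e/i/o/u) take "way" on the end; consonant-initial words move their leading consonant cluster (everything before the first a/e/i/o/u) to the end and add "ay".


Word: "card"
Starts with consonant(s) → move to end, add 'ay'
Consonant cluster: "c"
Pig Latin = "ardcay"


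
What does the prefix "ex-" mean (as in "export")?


Prefix: ex-
Example: export = ex- + port
Meaning = out / former


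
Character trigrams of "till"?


Word: "till" (length 4)
Number of trigrams = 4 - 3 + 1 = 2
  Position 0: "til"
  Position 1: "ill"
Trigrams = "til", "ill"


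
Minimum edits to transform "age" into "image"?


Word 1: "age" (length 3)
Word 2: "image" (length 5)
One optimal edit sequence (insert/delete/substitute each cost 1):
  1. insert 'i'  (+1)
  2. insert 'm'  (+1)
  3. keep 'a'
  4. keep 'g'
  5. keep 'e'
Total edit operations: 2
Edit distance = 2


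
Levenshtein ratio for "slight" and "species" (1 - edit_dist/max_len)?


Word 1: "slight" (length 6)
Word 2: "species" (length 7)
One optimal edit sequence:
  1. keep 's'
  2. insert 'p'  (+1)
  3. substitute 'l' -> 'e'  (+1)
  4. substitute 'i' -> 'c'  (+1)
  5. substitute 'g' -> 'i'  (+1)
  6. substitute 'h' -> 'e'  (+1)
  7. substitute 't' -> 's'  (+1)
Edit distance = 6
Max length = max(6, 7) = 7
Similarity = 1 - 6/7
= 0.1429
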